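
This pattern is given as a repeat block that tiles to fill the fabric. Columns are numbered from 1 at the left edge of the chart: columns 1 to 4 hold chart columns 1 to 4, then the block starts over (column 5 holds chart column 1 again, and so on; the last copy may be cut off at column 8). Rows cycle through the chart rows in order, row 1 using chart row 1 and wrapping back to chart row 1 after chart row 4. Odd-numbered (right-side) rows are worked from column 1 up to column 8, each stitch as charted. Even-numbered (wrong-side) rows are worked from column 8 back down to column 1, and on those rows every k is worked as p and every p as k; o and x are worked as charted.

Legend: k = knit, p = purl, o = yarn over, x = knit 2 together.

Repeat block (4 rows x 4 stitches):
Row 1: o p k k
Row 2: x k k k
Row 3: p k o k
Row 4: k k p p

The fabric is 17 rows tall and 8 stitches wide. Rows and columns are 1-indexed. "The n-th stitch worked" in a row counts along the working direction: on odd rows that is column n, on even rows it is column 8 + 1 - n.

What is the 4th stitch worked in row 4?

Result:
p

Derivation:
For row 4: chart row = ((4-1) mod 4) + 1 = 4; this is a WS (even) row.
Chart row 4 tiled across columns 1-8: k k p p k k p p
WS: work from column 8 back to column 1 (reverse the tiled row), swapping k<->p (o and x unchanged).
Row 4 as worked: k k p p k k p p
Counting 4 along the worked row gives p.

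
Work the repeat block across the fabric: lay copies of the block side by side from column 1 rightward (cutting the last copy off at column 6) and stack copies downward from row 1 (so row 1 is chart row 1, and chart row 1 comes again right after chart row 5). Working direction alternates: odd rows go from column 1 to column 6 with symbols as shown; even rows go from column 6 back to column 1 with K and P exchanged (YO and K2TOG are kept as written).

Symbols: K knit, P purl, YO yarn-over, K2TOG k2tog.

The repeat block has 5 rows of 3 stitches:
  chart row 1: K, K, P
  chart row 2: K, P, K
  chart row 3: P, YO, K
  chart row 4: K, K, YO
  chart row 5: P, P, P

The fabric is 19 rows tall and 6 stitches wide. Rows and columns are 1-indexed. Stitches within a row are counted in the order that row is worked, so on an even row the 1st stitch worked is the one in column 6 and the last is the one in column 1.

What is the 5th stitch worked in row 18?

Stitch:
YO

Derivation:
Row 18: (18-1) mod 5 = 2, so use chart row 3. Even row -> WS.
Chart row 3 tiled across columns 1-6: P YO K P YO K
WS: work from column 6 back to column 1 (reverse the tiled row), swapping K<->P (YO and K2TOG unchanged).
Row 18 as worked: P YO K P YO K
The 5th stitch worked is YO.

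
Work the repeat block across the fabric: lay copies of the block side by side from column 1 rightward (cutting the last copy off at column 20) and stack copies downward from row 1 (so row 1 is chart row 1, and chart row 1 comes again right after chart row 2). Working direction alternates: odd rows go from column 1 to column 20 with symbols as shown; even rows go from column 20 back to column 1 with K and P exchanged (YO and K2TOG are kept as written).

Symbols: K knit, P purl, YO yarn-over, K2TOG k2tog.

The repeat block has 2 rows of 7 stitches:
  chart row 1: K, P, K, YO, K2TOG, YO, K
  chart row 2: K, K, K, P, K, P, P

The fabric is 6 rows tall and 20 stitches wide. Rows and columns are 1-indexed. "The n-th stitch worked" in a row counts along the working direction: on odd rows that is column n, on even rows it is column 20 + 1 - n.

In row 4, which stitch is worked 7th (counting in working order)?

Row 4 uses chart row ((4-1) mod 2)+1 = 2. Row 4 is even, so WS.
Chart row 2 tiled across columns 1-20: K K K P K P P K K K P K P P K K K P K P
WS row: flip the tiled sequence (start at column 20) and apply K<->P; YO and K2TOG stay.
Row 4 as worked: K P K P P P K K P K P P P K K P K P P P
The 7th stitch worked is K.

Stitch:
K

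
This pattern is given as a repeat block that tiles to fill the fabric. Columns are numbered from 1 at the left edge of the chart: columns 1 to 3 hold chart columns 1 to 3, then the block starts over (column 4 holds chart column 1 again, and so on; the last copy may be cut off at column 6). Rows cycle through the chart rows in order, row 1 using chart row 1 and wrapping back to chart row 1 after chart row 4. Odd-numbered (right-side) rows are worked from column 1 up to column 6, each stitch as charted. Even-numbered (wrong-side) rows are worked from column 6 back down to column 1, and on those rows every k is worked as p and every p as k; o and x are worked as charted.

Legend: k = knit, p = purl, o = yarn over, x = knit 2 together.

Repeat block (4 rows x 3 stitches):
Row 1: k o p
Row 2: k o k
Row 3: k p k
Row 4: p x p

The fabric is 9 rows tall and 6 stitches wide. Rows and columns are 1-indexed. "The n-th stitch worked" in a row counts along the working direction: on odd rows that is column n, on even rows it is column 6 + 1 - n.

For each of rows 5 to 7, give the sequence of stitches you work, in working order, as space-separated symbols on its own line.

Rows as worked:
k o p k o p
p o p p o p
k p k k p k

Derivation:
Row 5: chart row 1, RS - tile across columns 1-6 and work as-is.
Row 6: chart row 2, WS - tiled (columns 1-6): k o k k o k; work from column 6 back to 1 with k<->p swapped.
Row 7: chart row 3, RS - tile across columns 1-6 and work as-is.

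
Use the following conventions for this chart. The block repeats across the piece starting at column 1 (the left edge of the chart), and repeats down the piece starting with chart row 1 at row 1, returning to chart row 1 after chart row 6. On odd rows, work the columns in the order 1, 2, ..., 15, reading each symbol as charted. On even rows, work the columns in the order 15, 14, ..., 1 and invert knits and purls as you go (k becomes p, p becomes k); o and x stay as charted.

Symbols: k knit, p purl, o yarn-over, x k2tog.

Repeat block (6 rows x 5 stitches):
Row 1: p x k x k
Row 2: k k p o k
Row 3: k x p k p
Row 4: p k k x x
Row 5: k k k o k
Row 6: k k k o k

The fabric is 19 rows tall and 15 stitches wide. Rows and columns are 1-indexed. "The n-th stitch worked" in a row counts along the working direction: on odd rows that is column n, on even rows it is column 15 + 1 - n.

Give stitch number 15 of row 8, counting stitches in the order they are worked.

For row 8: chart row = ((8-1) mod 6) + 1 = 2; this is a WS (even) row.
Chart row 2 tiled across columns 1-15: k k p o k k k p o k k k p o k
WS: work from column 15 back to column 1 (reverse the tiled row), swapping k<->p (o and x unchanged).
Row 8 as worked: p o k p p p o k p p p o k p p
Counting 15 along the worked row gives p.

== STITCH ==
p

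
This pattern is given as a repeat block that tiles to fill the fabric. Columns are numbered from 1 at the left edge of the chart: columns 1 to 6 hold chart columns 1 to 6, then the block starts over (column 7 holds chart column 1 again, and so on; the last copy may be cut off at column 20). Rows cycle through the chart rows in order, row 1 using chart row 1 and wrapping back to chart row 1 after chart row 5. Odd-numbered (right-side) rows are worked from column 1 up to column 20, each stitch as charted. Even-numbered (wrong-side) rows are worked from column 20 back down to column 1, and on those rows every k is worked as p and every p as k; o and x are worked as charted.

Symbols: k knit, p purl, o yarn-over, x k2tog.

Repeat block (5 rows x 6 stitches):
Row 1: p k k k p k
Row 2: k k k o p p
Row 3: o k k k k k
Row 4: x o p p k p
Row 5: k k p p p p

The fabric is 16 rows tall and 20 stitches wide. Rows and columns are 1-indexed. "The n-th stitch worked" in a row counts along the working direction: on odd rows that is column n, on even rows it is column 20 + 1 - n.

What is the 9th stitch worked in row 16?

Row 16 uses chart row ((16-1) mod 5)+1 = 1. Row 16 is even, so WS.
Chart row 1 tiled across columns 1-20: p k k k p k p k k k p k p k k k p k p k
WS: work from column 20 back to column 1 (reverse the tiled row), swapping k<->p (o and x unchanged).
Row 16 as worked: p k p k p p p k p k p p p k p k p p p k
The 9th stitch worked is p.

Stitch:
p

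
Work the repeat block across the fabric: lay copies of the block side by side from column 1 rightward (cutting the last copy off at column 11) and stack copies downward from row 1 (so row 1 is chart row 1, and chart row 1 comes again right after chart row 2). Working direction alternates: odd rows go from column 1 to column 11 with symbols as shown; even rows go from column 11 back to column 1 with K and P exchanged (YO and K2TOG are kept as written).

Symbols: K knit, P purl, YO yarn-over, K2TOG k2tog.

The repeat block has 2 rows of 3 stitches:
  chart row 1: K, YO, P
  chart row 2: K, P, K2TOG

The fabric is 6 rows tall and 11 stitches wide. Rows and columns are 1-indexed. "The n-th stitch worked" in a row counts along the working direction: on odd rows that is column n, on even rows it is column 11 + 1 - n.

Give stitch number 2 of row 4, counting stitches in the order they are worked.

Row 4 uses chart row ((4-1) mod 2)+1 = 2. Row 4 is even, so WS.
Chart row 2 tiled across columns 1-11: K P K2TOG K P K2TOG K P K2TOG K P
Wrong side: read the tiled row from column 11 down to 1 and exchange K with P (leave YO, K2TOG).
Row 4 as worked: K P K2TOG K P K2TOG K P K2TOG K P
Stitch 2 in working order -> P

== STITCH ==
P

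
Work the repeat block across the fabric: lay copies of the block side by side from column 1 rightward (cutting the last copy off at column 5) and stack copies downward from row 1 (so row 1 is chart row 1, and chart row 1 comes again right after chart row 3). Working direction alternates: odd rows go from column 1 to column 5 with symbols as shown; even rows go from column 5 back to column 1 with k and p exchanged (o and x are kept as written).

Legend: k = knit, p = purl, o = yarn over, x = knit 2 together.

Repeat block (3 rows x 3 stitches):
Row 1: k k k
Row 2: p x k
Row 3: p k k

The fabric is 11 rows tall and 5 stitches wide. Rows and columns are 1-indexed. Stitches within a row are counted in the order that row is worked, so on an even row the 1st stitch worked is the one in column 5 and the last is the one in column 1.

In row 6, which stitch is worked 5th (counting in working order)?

Row 6: (6-1) mod 3 = 2, so use chart row 3. Even row -> WS.
Chart row 3 tiled across columns 1-5: p k k p k
Wrong side: read the tiled row from column 5 down to 1 and exchange k with p (leave o, x).
Row 6 as worked: p k p p k
The 5th stitch worked is k.

== STITCH ==
k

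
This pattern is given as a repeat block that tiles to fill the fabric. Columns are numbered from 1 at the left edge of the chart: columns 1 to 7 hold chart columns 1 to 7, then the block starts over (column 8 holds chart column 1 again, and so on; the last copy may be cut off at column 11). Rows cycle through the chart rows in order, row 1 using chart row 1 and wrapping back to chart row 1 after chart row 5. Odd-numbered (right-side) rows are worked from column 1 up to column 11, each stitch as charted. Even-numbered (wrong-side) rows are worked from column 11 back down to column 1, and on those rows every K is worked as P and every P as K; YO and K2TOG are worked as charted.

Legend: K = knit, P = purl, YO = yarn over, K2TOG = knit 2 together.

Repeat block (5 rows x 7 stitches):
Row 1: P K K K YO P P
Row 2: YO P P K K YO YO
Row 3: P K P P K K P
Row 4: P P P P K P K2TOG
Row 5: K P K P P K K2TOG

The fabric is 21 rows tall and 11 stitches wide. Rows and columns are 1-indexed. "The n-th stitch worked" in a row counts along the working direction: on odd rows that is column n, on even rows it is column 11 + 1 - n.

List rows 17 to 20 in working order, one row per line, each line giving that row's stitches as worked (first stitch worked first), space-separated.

Row 17: chart row 2, RS - tile across columns 1-11 and work as-is.
Row 18: chart row 3, WS - tiled (columns 1-11): P K P P K K P P K P P; work from column 11 back to 1 with K<->P swapped.
Row 19: chart row 4, RS - tile across columns 1-11 and work as-is.
Row 20: chart row 5, WS - tiled (columns 1-11): K P K P P K K2TOG K P K P; work from column 11 back to 1 with K<->P swapped.

Rows as worked:
YO P P K K YO YO YO P P K
K K P K K P P K K P K
P P P P K P K2TOG P P P P
K P K P K2TOG P K K P K P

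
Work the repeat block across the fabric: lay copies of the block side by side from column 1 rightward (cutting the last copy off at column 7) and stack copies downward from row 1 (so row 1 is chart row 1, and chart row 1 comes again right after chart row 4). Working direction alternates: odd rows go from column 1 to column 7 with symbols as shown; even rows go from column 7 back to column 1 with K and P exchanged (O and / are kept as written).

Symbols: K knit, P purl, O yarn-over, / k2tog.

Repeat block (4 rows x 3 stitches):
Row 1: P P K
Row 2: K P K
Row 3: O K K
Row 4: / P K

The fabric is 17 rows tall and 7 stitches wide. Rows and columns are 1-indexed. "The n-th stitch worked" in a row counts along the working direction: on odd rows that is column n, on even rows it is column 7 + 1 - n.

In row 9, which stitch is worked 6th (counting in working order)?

Row 9 uses chart row ((9-1) mod 4)+1 = 1. Row 9 is odd, so RS.
Chart row 1 tiled across columns 1-7: P P K P P K P
Right side: take the tiled row as-is (worked left to right from column 1).
Counting 6 along the worked row gives K.

== STITCH ==
K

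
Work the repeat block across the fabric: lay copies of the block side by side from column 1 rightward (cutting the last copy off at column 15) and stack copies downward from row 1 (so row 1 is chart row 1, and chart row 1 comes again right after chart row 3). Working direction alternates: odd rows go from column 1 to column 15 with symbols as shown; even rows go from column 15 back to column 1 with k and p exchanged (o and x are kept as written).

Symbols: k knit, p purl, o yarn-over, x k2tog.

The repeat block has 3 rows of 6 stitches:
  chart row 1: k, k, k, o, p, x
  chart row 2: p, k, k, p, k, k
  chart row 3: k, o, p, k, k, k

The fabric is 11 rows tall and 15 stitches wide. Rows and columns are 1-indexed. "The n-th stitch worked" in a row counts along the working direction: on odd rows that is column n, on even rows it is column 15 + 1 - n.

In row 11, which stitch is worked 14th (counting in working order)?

Row 11 uses chart row ((11-1) mod 3)+1 = 2. Row 11 is odd, so RS.
Chart row 2 tiled across columns 1-15: p k k p k k p k k p k k p k k
Right side: take the tiled row as-is (worked left to right from column 1).
The 14th stitch worked is k.

== STITCH ==
k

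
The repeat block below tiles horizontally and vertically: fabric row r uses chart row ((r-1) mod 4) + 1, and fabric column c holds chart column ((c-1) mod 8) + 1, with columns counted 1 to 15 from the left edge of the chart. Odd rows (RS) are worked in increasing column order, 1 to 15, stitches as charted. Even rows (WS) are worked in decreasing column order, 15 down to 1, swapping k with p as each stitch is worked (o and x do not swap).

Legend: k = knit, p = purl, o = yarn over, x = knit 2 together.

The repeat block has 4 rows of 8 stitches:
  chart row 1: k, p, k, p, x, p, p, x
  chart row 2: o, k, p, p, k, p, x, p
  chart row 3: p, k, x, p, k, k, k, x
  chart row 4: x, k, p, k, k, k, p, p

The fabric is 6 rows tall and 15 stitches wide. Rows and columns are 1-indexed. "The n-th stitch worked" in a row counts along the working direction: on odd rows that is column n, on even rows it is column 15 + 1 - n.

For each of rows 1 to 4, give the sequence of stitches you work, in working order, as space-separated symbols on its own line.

Row 1: chart row 1, RS - tile across columns 1-15 and work as-is.
Row 2: chart row 2, WS - tiled (columns 1-15): o k p p k p x p o k p p k p x; work from column 15 back to 1 with k<->p swapped.
Row 3: chart row 3, RS - tile across columns 1-15 and work as-is.
Row 4: chart row 4, WS - tiled (columns 1-15): x k p k k k p p x k p k k k p; work from column 15 back to 1 with k<->p swapped.

== ROWS AS WORKED ==
k p k p x p p x k p k p x p p
x k p k k p o k x k p k k p o
p k x p k k k x p k x p k k k
k p p p k p x k k p p p k p x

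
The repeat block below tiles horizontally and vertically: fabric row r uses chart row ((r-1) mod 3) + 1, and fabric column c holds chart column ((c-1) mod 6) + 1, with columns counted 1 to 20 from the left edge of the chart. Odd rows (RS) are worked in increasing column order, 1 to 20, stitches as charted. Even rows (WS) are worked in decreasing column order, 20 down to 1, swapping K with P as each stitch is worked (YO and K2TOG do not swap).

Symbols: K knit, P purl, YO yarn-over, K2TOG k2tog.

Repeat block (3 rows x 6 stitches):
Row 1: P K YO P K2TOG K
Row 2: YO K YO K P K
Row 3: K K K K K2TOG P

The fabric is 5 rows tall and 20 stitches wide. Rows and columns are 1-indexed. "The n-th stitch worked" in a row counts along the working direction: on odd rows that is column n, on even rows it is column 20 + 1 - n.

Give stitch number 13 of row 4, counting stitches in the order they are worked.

Result:
P

Derivation:
For row 4: chart row = ((4-1) mod 3) + 1 = 1; this is a WS (even) row.
Chart row 1 tiled across columns 1-20: P K YO P K2TOG K P K YO P K2TOG K P K YO P K2TOG K P K
Wrong side: read the tiled row from column 20 down to 1 and exchange K with P (leave YO, K2TOG).
Row 4 as worked: P K P K2TOG K YO P K P K2TOG K YO P K P K2TOG K YO P K
Stitch 13 in working order -> P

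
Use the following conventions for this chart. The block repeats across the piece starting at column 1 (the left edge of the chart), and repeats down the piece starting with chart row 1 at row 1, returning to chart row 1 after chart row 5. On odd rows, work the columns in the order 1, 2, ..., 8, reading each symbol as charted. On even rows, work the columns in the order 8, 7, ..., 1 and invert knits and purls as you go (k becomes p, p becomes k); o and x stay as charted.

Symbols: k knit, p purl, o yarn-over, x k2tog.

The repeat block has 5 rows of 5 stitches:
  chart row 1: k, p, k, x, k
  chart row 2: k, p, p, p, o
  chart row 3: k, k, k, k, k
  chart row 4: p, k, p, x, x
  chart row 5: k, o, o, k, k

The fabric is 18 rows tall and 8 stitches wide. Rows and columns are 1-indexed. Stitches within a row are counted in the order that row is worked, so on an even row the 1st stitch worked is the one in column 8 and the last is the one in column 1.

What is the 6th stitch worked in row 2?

== STITCH ==
k

Derivation:
Row 2: (2-1) mod 5 = 1, so use chart row 2. Even row -> WS.
Chart row 2 tiled across columns 1-8: k p p p o k p p
WS: work from column 8 back to column 1 (reverse the tiled row), swapping k<->p (o and x unchanged).
Row 2 as worked: k k p o k k k p
Counting 6 along the worked row gives k.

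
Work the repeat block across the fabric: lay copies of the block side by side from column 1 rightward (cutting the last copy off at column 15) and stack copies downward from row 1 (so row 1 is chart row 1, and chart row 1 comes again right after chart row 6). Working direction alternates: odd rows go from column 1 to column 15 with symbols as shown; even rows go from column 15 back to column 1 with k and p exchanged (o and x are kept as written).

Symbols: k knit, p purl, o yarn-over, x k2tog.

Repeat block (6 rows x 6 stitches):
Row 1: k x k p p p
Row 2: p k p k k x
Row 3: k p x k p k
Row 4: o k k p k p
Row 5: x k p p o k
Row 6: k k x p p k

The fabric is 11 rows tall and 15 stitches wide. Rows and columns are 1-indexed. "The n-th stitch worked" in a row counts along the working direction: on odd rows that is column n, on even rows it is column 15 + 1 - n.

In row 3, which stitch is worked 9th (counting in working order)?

== STITCH ==
x

Derivation:
Row 3: (3-1) mod 6 = 2, so use chart row 3. Odd row -> RS.
Chart row 3 tiled across columns 1-15: k p x k p k k p x k p k k p x
RS row: no reversal, no swap; stitch n worked = column n.
The 9th stitch worked is x.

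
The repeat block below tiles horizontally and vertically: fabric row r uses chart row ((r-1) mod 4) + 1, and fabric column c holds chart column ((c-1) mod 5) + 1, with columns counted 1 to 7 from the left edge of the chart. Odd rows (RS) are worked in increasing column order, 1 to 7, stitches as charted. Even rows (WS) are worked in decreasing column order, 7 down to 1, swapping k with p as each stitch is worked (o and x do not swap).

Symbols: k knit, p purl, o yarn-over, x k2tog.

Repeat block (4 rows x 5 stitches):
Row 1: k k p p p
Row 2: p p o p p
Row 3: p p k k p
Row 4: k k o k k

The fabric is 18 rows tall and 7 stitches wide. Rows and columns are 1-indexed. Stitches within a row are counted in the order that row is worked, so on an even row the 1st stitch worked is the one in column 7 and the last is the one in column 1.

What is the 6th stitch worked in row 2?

Result:
k

Derivation:
Row 2: (2-1) mod 4 = 1, so use chart row 2. Even row -> WS.
Chart row 2 tiled across columns 1-7: p p o p p p p
Wrong side: read the tiled row from column 7 down to 1 and exchange k with p (leave o, x).
Row 2 as worked: k k k k o k k
Stitch 6 in working order -> k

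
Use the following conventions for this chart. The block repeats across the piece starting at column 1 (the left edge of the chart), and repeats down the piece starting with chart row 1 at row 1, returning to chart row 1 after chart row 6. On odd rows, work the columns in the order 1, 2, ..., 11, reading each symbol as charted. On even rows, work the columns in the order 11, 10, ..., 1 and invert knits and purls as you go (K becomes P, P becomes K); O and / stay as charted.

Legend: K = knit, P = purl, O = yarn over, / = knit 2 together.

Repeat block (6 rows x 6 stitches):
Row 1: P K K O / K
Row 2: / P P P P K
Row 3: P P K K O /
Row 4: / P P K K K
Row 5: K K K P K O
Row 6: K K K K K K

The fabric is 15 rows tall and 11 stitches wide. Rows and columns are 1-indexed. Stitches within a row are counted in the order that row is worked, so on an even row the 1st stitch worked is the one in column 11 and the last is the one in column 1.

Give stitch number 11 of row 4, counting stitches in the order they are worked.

Result:
/

Derivation:
For row 4: chart row = ((4-1) mod 6) + 1 = 4; this is a WS (even) row.
Chart row 4 tiled across columns 1-11: / P P K K K / P P K K
WS: work from column 11 back to column 1 (reverse the tiled row), swapping K<->P (O and / unchanged).
Row 4 as worked: P P K K / P P P K K /
The 11th stitch worked is /.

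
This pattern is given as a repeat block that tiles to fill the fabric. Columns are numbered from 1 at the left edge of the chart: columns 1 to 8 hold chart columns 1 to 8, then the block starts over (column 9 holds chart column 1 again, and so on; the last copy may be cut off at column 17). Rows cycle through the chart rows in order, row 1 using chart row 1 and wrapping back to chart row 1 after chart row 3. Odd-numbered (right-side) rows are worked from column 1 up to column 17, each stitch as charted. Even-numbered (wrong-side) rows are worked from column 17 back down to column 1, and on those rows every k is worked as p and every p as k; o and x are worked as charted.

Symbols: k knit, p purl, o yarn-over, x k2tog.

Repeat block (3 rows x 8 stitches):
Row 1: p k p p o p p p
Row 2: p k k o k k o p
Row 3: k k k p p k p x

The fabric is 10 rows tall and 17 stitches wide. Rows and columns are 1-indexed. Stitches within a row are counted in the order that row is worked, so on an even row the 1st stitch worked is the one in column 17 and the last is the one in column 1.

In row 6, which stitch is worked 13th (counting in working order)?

== STITCH ==
k

Derivation:
Row 6: (6-1) mod 3 = 2, so use chart row 3. Even row -> WS.
Chart row 3 tiled across columns 1-17: k k k p p k p x k k k p p k p x k
WS row: flip the tiled sequence (start at column 17) and apply k<->p; o and x stay.
Row 6 as worked: p x k p k k p p p x k p k k p p p
Counting 13 along the worked row gives k.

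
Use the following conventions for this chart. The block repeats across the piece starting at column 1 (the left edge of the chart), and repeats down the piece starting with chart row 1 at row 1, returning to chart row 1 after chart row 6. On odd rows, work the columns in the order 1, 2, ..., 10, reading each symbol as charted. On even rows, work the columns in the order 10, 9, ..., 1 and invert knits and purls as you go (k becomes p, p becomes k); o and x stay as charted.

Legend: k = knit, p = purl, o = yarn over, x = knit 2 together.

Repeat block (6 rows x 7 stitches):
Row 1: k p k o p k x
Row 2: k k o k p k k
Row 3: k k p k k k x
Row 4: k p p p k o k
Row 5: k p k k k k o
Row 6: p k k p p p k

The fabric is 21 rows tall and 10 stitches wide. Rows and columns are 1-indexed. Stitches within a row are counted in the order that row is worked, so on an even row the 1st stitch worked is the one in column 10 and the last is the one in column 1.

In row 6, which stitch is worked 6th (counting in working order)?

Row 6 uses chart row ((6-1) mod 6)+1 = 6. Row 6 is even, so WS.
Chart row 6 tiled across columns 1-10: p k k p p p k p k k
Wrong side: read the tiled row from column 10 down to 1 and exchange k with p (leave o, x).
Row 6 as worked: p p k p k k k p p k
The 6th stitch worked is k.

== STITCH ==
k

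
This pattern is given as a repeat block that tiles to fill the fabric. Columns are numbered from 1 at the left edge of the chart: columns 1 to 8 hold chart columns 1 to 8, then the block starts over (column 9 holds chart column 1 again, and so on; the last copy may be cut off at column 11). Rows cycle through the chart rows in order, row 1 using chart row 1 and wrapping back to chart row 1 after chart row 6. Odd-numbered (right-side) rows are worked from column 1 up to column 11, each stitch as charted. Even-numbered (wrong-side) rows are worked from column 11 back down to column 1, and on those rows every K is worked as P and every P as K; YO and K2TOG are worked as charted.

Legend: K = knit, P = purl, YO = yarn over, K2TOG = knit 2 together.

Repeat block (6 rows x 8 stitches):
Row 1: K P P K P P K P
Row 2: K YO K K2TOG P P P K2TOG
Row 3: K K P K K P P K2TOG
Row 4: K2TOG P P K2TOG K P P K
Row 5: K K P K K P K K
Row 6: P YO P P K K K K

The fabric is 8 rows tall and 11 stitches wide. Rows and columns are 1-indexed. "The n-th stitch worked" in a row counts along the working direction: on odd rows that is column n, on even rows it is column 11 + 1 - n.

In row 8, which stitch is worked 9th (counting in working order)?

For row 8: chart row = ((8-1) mod 6) + 1 = 2; this is a WS (even) row.
Chart row 2 tiled across columns 1-11: K YO K K2TOG P P P K2TOG K YO K
Wrong side: read the tiled row from column 11 down to 1 and exchange K with P (leave YO, K2TOG).
Row 8 as worked: P YO P K2TOG K K K K2TOG P YO P
Stitch 9 in working order -> P

== STITCH ==
P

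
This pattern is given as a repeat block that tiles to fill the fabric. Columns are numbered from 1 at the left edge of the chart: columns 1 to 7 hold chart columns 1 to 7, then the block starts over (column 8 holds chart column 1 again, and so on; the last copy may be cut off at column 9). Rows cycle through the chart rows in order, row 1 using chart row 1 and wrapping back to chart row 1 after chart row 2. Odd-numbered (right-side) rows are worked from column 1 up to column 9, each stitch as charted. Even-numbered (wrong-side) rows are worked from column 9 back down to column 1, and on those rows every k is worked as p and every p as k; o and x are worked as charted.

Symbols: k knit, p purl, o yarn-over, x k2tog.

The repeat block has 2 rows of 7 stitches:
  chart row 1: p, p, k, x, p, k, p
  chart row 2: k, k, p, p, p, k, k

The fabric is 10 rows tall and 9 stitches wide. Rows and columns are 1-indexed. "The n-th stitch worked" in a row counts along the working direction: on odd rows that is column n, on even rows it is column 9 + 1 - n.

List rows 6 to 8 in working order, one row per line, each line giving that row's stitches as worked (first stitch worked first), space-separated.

Rows as worked:
p p p p k k k p p
p p k x p k p p p
p p p p k k k p p

Derivation:
Row 6: chart row 2, WS - tiled (columns 1-9): k k p p p k k k k; work from column 9 back to 1 with k<->p swapped.
Row 7: chart row 1, RS - tile across columns 1-9 and work as-is.
Row 8: chart row 2, WS - tiled (columns 1-9): k k p p p k k k k; work from column 9 back to 1 with k<->p swapped.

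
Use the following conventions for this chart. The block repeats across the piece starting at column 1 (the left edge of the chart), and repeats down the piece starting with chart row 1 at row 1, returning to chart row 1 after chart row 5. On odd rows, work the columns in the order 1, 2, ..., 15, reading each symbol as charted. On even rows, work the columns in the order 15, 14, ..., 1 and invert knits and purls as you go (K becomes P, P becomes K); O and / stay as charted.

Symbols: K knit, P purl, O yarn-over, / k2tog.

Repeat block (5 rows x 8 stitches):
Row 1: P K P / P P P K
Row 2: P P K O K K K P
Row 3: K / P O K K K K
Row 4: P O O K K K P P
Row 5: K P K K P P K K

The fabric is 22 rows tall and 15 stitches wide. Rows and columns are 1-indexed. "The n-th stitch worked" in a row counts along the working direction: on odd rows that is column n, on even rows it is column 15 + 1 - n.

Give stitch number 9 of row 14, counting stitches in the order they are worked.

Result:
K

Derivation:
For row 14: chart row = ((14-1) mod 5) + 1 = 4; this is a WS (even) row.
Chart row 4 tiled across columns 1-15: P O O K K K P P P O O K K K P
WS: work from column 15 back to column 1 (reverse the tiled row), swapping K<->P (O and / unchanged).
Row 14 as worked: K P P P O O K K K P P P O O K
The 9th stitch worked is K.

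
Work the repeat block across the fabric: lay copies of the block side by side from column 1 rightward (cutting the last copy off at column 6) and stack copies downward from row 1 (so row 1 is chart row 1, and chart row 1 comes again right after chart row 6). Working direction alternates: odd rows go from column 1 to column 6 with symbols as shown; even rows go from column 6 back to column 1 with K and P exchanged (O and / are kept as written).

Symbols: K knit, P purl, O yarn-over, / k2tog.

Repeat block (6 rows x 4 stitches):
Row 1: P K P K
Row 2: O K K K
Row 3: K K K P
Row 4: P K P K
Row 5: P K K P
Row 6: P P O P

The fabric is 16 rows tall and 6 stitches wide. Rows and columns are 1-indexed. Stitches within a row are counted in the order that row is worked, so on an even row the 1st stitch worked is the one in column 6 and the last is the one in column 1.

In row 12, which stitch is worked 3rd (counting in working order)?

Result:
K

Derivation:
Row 12 uses chart row ((12-1) mod 6)+1 = 6. Row 12 is even, so WS.
Chart row 6 tiled across columns 1-6: P P O P P P
WS row: flip the tiled sequence (start at column 6) and apply K<->P; O and / stay.
Row 12 as worked: K K K O K K
The 3rd stitch worked is K.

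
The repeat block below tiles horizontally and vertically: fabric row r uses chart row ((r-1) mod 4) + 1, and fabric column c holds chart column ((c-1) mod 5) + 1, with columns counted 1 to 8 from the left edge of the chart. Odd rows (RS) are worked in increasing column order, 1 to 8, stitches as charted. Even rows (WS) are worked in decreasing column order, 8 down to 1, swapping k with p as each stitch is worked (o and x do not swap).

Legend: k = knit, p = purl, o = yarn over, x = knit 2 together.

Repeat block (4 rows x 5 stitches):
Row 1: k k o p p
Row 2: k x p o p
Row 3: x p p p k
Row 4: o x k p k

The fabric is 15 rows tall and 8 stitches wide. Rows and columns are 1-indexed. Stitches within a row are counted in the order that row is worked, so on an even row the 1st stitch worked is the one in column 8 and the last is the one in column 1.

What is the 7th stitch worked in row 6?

Result:
x

Derivation:
Row 6: (6-1) mod 4 = 1, so use chart row 2. Even row -> WS.
Chart row 2 tiled across columns 1-8: k x p o p k x p
WS: work from column 8 back to column 1 (reverse the tiled row), swapping k<->p (o and x unchanged).
Row 6 as worked: k x p k o k x p
Counting 7 along the worked row gives x.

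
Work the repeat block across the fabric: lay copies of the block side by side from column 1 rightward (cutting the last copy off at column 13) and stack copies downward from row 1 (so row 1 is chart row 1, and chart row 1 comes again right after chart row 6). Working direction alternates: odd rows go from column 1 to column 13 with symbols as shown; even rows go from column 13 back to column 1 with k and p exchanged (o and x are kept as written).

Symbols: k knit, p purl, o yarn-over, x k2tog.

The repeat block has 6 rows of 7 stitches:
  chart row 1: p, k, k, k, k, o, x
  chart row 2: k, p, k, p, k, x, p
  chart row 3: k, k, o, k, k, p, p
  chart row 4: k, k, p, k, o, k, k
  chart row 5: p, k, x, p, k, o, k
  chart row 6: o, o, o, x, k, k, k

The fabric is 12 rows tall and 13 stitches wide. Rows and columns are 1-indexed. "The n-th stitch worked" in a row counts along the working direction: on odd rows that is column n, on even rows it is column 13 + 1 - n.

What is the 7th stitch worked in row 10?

For row 10: chart row = ((10-1) mod 6) + 1 = 4; this is a WS (even) row.
Chart row 4 tiled across columns 1-13: k k p k o k k k k p k o k
WS row: flip the tiled sequence (start at column 13) and apply k<->p; o and x stay.
Row 10 as worked: p o p k p p p p o p k p p
Counting 7 along the worked row gives p.

Stitch:
p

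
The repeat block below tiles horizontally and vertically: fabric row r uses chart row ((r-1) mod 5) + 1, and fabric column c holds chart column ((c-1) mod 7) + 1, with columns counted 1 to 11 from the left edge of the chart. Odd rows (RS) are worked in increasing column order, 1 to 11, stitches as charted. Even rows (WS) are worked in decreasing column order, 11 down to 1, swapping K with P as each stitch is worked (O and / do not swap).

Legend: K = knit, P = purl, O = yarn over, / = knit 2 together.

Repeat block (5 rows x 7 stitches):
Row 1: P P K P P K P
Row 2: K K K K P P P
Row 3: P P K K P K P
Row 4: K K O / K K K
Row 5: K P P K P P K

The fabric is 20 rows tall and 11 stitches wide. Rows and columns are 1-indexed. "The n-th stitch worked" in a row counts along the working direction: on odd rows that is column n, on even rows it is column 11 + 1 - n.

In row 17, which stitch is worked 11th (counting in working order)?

Stitch:
K

Derivation:
For row 17: chart row = ((17-1) mod 5) + 1 = 2; this is a RS (odd) row.
Chart row 2 tiled across columns 1-11: K K K K P P P K K K K
RS: work column 1 to column 11, symbols as charted — the tiled row is the row as worked.
Counting 11 along the worked row gives K.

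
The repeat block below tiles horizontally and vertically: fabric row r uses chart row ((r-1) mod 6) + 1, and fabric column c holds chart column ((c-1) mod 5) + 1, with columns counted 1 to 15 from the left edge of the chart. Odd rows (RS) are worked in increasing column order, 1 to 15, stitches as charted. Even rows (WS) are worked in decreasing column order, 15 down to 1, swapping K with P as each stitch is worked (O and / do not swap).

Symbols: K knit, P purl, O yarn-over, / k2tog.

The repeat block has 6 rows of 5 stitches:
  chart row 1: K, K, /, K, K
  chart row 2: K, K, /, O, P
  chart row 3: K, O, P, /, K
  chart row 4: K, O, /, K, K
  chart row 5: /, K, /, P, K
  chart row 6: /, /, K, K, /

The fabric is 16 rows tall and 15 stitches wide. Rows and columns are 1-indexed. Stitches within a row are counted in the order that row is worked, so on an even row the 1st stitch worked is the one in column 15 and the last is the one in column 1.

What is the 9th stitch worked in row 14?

Stitch:
P

Derivation:
Row 14 uses chart row ((14-1) mod 6)+1 = 2. Row 14 is even, so WS.
Chart row 2 tiled across columns 1-15: K K / O P K K / O P K K / O P
Wrong side: read the tiled row from column 15 down to 1 and exchange K with P (leave O, /).
Row 14 as worked: K O / P P K O / P P K O / P P
The 9th stitch worked is P.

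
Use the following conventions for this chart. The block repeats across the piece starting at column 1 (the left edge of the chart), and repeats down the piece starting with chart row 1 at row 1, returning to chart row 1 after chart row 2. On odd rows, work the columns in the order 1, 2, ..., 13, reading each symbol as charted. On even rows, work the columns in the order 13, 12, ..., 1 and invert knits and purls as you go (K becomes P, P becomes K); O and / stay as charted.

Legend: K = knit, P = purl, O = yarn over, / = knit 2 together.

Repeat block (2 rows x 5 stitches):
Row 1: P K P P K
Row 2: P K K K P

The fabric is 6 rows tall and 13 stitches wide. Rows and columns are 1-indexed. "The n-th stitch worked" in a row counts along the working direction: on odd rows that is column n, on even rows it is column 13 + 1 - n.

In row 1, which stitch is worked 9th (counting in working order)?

Row 1: (1-1) mod 2 = 0, so use chart row 1. Odd row -> RS.
Chart row 1 tiled across columns 1-13: P K P P K P K P P K P K P
RS row: no reversal, no swap; stitch n worked = column n.
Counting 9 along the worked row gives P.

Stitch:
P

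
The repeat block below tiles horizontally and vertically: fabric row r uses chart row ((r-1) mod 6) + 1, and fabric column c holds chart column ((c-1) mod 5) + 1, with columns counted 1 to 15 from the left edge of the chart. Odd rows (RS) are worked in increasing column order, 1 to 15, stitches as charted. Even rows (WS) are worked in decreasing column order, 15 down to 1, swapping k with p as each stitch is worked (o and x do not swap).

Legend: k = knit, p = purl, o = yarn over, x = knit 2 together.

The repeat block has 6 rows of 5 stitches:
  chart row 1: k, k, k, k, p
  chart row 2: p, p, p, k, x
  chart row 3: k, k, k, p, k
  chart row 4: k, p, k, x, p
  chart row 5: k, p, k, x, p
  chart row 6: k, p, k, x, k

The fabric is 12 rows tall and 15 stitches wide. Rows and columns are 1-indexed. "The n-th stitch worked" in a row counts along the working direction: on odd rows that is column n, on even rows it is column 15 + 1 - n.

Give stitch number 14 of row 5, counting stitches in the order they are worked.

For row 5: chart row = ((5-1) mod 6) + 1 = 5; this is a RS (odd) row.
Chart row 5 tiled across columns 1-15: k p k x p k p k x p k p k x p
Right side: take the tiled row as-is (worked left to right from column 1).
Stitch 14 in working order -> x

Stitch:
x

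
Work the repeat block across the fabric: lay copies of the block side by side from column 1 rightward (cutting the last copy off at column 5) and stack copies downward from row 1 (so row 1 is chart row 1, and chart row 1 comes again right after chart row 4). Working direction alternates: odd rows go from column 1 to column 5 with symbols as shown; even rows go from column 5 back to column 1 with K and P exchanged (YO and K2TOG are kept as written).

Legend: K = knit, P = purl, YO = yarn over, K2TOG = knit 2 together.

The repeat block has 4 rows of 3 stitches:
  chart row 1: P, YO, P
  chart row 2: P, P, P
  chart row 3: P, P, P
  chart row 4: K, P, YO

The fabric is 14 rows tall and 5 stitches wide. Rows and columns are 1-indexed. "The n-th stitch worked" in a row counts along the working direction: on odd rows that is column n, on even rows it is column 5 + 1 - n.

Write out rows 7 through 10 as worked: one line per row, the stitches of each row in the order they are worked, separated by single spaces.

Row 7: chart row 3, RS - tile across columns 1-5 and work as-is.
Row 8: chart row 4, WS - tiled (columns 1-5): K P YO K P; work from column 5 back to 1 with K<->P swapped.
Row 9: chart row 1, RS - tile across columns 1-5 and work as-is.
Row 10: chart row 2, WS - tiled (columns 1-5): P P P P P; work from column 5 back to 1 with K<->P swapped.

== ROWS AS WORKED ==
P P P P P
K P YO K P
P YO P P YO
K K K K K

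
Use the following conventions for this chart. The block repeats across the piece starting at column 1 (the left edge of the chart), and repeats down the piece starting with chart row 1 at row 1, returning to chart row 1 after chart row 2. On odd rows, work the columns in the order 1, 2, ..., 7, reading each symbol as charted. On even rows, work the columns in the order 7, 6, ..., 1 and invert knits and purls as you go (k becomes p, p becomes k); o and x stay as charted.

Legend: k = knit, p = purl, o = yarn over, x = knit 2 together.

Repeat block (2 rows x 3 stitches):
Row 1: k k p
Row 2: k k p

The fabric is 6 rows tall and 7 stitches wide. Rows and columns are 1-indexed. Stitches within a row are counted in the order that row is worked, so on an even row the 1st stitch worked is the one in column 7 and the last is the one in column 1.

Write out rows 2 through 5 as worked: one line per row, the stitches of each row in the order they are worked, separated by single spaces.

Result:
p k p p k p p
k k p k k p k
p k p p k p p
k k p k k p k

Derivation:
Row 2: chart row 2, WS - tiled (columns 1-7): k k p k k p k; work from column 7 back to 1 with k<->p swapped.
Row 3: chart row 1, RS - tile across columns 1-7 and work as-is.
Row 4: chart row 2, WS - tiled (columns 1-7): k k p k k p k; work from column 7 back to 1 with k<->p swapped.
Row 5: chart row 1, RS - tile across columns 1-7 and work as-is.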